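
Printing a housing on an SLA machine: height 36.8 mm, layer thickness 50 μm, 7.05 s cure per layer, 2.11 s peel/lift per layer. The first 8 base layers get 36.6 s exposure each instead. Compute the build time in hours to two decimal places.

1.94 hours

Layers = ⌈36.8/0.05⌉ = 736.
Base layers = 8 × (36.6 + 2.11) = 309.68 s.
Normal layers = 728 × (7.05 + 2.11), so 6668.48 s.
Total = 309.68 + 6668.48 = 6978.16 s = 1.94 hours.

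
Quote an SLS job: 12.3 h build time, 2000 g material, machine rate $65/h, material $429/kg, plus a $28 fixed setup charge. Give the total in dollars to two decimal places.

$1685.50

Machine cost = 65 × 12.3 = $799.50.
Feedstock cost = 429 × 2000/1000 = $858.00.
Total = 799.50 + 858.00 + 28 = $1685.50.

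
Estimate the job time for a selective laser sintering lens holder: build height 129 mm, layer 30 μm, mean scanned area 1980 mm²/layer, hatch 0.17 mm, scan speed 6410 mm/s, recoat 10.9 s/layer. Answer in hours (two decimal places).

15.19 hours

Layers = ⌈129/0.03⌉ = 4300.
Scan path per layer = 1980 / 0.17 = 11647.1 mm.
Laser time per layer: 11647.1 / 6410 → 1.817 s.
Layer cycle = 1.817 + 10.9, so 12.717 s.
Total: 4300 × 12.717 s = 54683.1 s → 15.19 hours.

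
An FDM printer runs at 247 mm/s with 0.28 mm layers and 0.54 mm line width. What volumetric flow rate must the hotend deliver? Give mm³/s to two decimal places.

A = 0.28 × 0.54 = 0.1512 mm².
Q = v·A = 247 × 0.1512 = 37.35 mm³/s.

37.35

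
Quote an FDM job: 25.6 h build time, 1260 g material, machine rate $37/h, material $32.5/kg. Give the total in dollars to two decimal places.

Time charge = 37 × 25.6 = $947.20.
Material charge: 32.5 × 1260/1000 → $40.95.
Total = 947.20 + 40.95 = $988.15.

$988.15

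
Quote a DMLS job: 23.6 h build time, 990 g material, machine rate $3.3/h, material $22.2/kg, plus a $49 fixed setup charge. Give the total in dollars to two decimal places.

$148.86

Time charge = 3.3 × 23.6 = $77.88.
Material cost = 22.2 × 990/1000, so $21.978.
Adding setup: 77.88 + 21.978 + 49 → 148.858 ≈ $148.86.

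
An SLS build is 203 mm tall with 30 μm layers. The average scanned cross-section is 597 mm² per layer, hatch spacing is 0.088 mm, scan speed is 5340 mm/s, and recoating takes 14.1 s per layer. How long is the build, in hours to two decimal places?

Layer count = ceil(203 / 0.03) = 6767.
Scan path per layer = 597 / 0.088 = 6784.1 mm.
Per-layer scan time: 6784.1 / 5340 → 1.2704 s.
Layer cycle = 1.2704 + 14.1, so 15.3704 s.
Build time = 6767 × 15.3704 = 104011.4968 s = 28.89 hours.

28.89 hours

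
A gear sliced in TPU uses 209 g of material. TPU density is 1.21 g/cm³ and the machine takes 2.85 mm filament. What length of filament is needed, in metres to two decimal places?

27.08 m

Volume = 209 g / 1.21 g·cm⁻³ = 172.7273 cm³ = 172727.3 mm³.
Cross-section of 2.85 mm filament: π·(2.85/2)² = 6.3794 mm².
Length = 172727.3 / 6.3794 = 27075.79 mm = 27.08 m.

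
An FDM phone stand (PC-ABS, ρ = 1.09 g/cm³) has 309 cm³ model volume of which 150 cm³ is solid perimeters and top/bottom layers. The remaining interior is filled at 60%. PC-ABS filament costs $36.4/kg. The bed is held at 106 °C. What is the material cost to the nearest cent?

$9.74

Volume inside the shell = 309 − 150, so 159 cm³.
Infill volume = 0.60 × 159, so 95.4 cm³.
Total printed volume = 150 + 95.4, so 245.4 cm³.
Mass = 245.4 × 1.09 = 267.486 g.
Cost = 267.486 g / 1000 × $36.4/kg = $9.74.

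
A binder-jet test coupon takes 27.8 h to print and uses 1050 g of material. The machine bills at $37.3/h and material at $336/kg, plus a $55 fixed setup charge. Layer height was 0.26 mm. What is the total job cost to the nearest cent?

Time charge: 37.3 × 27.8 → $1036.94.
Material cost = 336 × 1050/1000, so $352.80.
Adding setup: 1036.94 + 352.80 + 55 → $1444.74.

$1444.74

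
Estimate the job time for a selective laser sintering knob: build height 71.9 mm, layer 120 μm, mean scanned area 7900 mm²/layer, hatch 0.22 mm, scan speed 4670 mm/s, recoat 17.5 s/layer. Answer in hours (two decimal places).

Number of layers: 71.9 / 0.12 → 600 (rounded up).
Hatch length per layer = 7900 / 0.22, so 35909.1 mm.
Laser time per layer = 35909.1 / 4670, so 7.6893 s.
Per-layer time: 7.6893 + 17.5 → 25.1893 s.
Build time = 600 × 25.1893 = 15113.58 s = 4.20 hours.

4.20 hours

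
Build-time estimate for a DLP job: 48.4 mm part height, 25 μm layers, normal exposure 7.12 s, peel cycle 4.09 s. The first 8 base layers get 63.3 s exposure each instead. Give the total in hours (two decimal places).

6.15 hours

Number of layers: 48.4 / 0.025 → 1936 (rounded up).
Burn-in layers = 8 × (63.3 + 4.09) = 539.12 s.
Remaining layers: 1928 × (7.12 + 4.09) → 21612.88 s.
Sum: 539.12 + 21612.88 = 22152 s → 6.15 hours.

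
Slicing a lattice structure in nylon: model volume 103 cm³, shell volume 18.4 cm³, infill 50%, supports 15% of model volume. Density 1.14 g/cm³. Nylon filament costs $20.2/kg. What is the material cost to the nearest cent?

$1.75

Infill region = 103 − 18.4, so 84.6 cm³.
Infill deposited: 0.50 × 84.6 → 42.3 cm³.
Support = 0.15 × 103 = 15.45 cm³.
Deposited volume = 18.4 + 42.3 + 15.45 = 76.15 cm³.
Mass: 76.15 × 1.14 → 86.811 g.
At $20.2/kg: 86.811/1000 × 20.2 = $1.75.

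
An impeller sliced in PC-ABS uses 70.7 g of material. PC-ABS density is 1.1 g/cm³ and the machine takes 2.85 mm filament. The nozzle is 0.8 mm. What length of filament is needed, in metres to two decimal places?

Volume = 70.7 g / 1.1 g·cm⁻³ = 64.2727 cm³ = 64272.7 mm³.
Filament cross-section = π × (2.85/2)² = 6.3794 mm².
L = V/A = 64272.7/6.3794 = 10075.04 mm → 10.08 m.

10.08 m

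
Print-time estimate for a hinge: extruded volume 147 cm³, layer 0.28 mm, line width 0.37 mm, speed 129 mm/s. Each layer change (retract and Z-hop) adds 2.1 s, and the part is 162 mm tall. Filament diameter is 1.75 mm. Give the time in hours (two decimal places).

3.39 hours

Extrusion cross-section = 0.28 × 0.37 = 0.1036 mm².
Toolpath length = 147 cm³ / 0.1036 mm² = 147000 / 0.1036 = 1418918.9 mm.
Print-move time: 1418918.9 / 129 → 10999.4 s.
Number of layers: 162 / 0.28 → 579 (rounded up).
Z-hop total = 579 × 2.1, so 1215.9 s.
Altogether 10999.4 + 1215.9 = 12215.3 s, i.e. 3.39 hours.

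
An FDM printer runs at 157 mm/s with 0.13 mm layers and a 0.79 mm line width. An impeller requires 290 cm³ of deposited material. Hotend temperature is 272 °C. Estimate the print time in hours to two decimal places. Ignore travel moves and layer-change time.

Extrusion cross-section = 0.13 × 0.79, so 0.1027 mm².
Total extruded path = 290000/0.1027 = 2823758.5 mm.
Time extruding = 2823758.5 / 157, so 17985.7 s.
17985.7 s = 5.00 hours.

5.00 hours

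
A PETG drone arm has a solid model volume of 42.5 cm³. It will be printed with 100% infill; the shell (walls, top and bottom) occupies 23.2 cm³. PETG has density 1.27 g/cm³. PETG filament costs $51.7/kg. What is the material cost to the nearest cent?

$2.79

Infill region: 42.5 − 23.2 → 19.3 cm³.
Infill volume = 1.00 × 19.3, so 19.3 cm³.
Deposited volume = 23.2 + 19.3 = 42.5 cm³.
Mass = 42.5 × 1.27, so 53.975 g.
At $51.7/kg: 53.975/1000 × 51.7 = $2.79.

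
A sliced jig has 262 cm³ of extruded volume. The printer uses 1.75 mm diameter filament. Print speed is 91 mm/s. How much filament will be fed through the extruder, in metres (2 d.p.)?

108.93 m

Cross-section of 1.75 mm filament: π·(1.75/2)² = 2.4053 mm².
Length = 262 cm³ / 2.4053 mm² = 262000 / 2.4053 = 108926.12 mm = 108.93 m.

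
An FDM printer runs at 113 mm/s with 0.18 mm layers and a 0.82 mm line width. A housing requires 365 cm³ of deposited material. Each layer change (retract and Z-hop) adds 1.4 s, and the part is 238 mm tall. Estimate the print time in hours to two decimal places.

Bead cross-section: 0.18 × 0.82 → 0.1476 mm².
Path length: 365000 mm³ / 0.1476 mm² → 2472899.7 mm.
Extrusion time: 2472899.7 / 113 → 21884.1 s.
Layers = ⌈238/0.18⌉ = 1323.
Z-hop total = 1323 × 1.4, so 1852.2 s.
Altogether 21884.1 + 1852.2 = 23736.3 s, i.e. 6.59 hours.

6.59 hours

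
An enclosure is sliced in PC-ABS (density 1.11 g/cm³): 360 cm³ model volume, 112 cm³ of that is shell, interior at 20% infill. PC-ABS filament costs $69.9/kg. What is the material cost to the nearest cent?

$12.54

Infill region = 360 − 112, so 248 cm³.
Deposited infill = 0.20 × 248, so 49.6 cm³.
Total printed volume = 112 + 49.6 = 161.6 cm³.
Mass = 161.6 × 1.11 = 179.376 g.
At $69.9/kg: 179.376/1000 × 69.9 = $12.54.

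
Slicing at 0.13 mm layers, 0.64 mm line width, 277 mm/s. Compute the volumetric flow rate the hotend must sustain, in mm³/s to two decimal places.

23.05

A: 0.13 × 0.64 → 0.0832 mm².
Volumetric flow = 277 × 0.0832 = 23.05 mm³/s.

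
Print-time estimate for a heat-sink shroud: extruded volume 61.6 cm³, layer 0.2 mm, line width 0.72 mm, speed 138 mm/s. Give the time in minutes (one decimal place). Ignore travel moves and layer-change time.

Bead cross-section: 0.2 × 0.72 → 0.144 mm².
Path length: 61600 mm³ / 0.144 mm² → 427777.8 mm.
Print-move time = 427777.8 / 138, so 3099.8 s.
3099.8 s = 51.7 minutes.

51.7 minutes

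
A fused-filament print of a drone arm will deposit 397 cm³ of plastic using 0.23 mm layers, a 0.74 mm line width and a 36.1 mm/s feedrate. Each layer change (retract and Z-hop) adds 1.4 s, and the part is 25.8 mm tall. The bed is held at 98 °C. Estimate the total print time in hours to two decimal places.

17.99 hours

Bead cross-section: 0.23 × 0.74 → 0.1702 mm².
Path length: 397000 mm³ / 0.1702 mm² → 2332549.9 mm.
Time extruding = 2332549.9 / 36.1, so 64613.6 s.
Number of layers: 25.8 / 0.23 → 113 (rounded up).
Z-hop total = 113 × 1.4 = 158.2 s.
Total = 64613.6 + 158.2 = 64771.8 s = 17.99 hours.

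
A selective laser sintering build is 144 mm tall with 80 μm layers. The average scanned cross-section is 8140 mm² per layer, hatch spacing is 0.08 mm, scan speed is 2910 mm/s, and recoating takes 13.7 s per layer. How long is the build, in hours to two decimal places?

24.33 hours

Number of layers: 144 / 0.08 → 1800 (rounded up).
Scan path per layer = 8140 / 0.08, so 101750 mm.
Per-layer scan time = 101750 / 2910 = 34.9656 s.
Layer cycle: 34.9656 + 13.7 → 48.6656 s.
Total: 1800 × 48.6656 s = 87598.08 s → 24.33 hours.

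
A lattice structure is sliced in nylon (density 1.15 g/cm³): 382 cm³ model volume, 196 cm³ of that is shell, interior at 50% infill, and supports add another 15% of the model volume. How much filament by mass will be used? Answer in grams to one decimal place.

Interior volume = 382 − 196, so 186 cm³.
Infill volume = 0.50 × 186 = 93 cm³.
Support: 0.15 × 382 → 57.3 cm³.
Total printed volume = 196 + 93 + 57.3, so 346.3 cm³.
Mass: 346.3 × 1.15 → 398.245 g.

398.2 g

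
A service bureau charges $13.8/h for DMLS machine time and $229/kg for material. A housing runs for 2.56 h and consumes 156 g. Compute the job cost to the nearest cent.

$71.05

Machine-time cost = 13.8 × 2.56, so $35.328.
Material charge = 229 × 156/1000 = $35.724.
Job cost: 35.328 + 35.724 = 71.052 ≈ $71.05.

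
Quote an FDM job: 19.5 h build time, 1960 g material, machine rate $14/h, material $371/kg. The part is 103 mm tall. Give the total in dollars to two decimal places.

Machine-time cost: 14 × 19.5 → $273.00.
Material cost = 371 × 1960/1000 = $727.16.
Job cost: 273.00 + 727.16 = $1000.16.

$1000.16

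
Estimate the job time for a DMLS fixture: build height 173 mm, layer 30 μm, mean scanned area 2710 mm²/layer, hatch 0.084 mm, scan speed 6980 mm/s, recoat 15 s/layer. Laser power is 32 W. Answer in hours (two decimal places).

Number of layers: 173 / 0.03 → 5767 (rounded up).
Per-layer scan distance: 2710 / 0.084 → 32261.9 mm.
Per-layer scan time = 32261.9 / 6980, so 4.622 s.
Layer cycle: 4.622 + 15 → 19.622 s.
Total: 5767 × 19.622 s = 113160.074 s → 31.43 hours.

31.43 hours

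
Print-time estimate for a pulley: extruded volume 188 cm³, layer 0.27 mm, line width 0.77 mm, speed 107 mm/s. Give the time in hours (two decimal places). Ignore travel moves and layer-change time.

2.35 hours

Extrusion cross-section = 0.27 × 0.77, so 0.2079 mm².
Total extruded path = 188000/0.2079 = 904280.9 mm.
Extrusion time: 904280.9 / 107 → 8451.2 s.
That's 8451.2 s → 2.35 hours.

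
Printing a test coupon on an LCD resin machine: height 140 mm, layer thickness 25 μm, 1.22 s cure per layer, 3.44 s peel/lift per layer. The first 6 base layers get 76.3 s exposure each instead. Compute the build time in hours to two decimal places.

7.37 hours

Layers = ⌈140/0.025⌉ = 5600.
Bottom layers = 6 × (76.3 + 3.44) = 478.44 s.
Remaining layers = 5594 × (1.22 + 3.44) = 26068.04 s.
Total = 478.44 + 26068.04 = 26546.48 s = 7.37 hours.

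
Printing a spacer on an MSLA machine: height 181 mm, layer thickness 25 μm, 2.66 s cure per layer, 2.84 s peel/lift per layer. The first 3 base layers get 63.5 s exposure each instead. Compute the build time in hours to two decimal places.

11.11 hours

Layer count = ceil(181 / 0.025) = 7240.
Burn-in layers: 3 × (63.5 + 2.84) → 199.02 s.
Regular layers = 7237 × (2.66 + 2.84) = 39803.5 s.
Total = 199.02 + 39803.5 = 40002.52 s = 11.11 hours.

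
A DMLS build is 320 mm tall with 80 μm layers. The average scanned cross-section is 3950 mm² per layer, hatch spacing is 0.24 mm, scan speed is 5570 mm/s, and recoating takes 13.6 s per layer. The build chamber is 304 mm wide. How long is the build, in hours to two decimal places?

Layers = ⌈320/0.08⌉ = 4000.
Scan path per layer = 3950 / 0.24, so 16458.3 mm.
Scan time per layer = 16458.3 / 5570 = 2.9548 s.
Time per layer = 2.9548 + 13.6, so 16.5548 s.
Total: 4000 × 16.5548 s = 66219.2 s → 18.39 hours.

18.39 hours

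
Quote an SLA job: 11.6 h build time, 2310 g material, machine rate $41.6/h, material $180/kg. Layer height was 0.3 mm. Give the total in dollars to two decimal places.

$898.36

Time charge = 41.6 × 11.6 = $482.56.
Material charge = 180 × 2310/1000 = $415.80.
Total = 482.56 + 415.80 = $898.36.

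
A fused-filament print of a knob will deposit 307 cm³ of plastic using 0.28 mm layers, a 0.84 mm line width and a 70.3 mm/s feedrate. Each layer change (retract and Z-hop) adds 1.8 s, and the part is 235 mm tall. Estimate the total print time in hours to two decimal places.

5.58 hours

Line area = 0.28 × 0.84, so 0.2352 mm².
Toolpath length = 307 cm³ / 0.2352 mm² = 307000 / 0.2352 = 1305272.1 mm.
Print-move time = 1305272.1 / 70.3 = 18567.2 s.
Layers = ⌈235/0.28⌉ = 840.
Non-print overhead = 840 × 1.8, so 1512 s.
Total = 18567.2 + 1512 = 20079.2 s = 5.58 hours.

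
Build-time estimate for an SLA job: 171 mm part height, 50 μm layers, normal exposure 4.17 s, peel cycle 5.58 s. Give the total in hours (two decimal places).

9.26 hours

Layer count = ceil(171 / 0.05) = 3420.
Each layer takes: 4.17 + 5.58 → 9.75 s.
Total = 3420 × 9.75 = 33345 s = 9.26 hours.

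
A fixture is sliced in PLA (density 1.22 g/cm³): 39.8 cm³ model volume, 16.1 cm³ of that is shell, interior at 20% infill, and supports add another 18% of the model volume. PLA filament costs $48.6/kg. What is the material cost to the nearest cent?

$1.66

Interior volume = 39.8 − 16.1 = 23.7 cm³.
Deposited infill: 0.20 × 23.7 → 4.74 cm³.
Support = 0.18 × 39.8 = 7.164 cm³.
Total extruded = 16.1 + 4.74 + 7.164 = 28.004 cm³.
Mass = 28.004 × 1.22, so 34.16488 g.
At $48.6/kg: 34.16488/1000 × 48.6 = $1.66.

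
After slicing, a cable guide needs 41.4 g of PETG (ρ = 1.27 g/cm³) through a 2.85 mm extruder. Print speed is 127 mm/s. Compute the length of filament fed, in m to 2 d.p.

5.11 m

Volume = 41.4 g / 1.27 g·cm⁻³ = 32.5984 cm³ = 32598.4 mm³.
Filament cross-section = π × (2.85/2)² = 6.3794 mm².
Length = 32598.4 / 6.3794 = 5109.95 mm = 5.11 m.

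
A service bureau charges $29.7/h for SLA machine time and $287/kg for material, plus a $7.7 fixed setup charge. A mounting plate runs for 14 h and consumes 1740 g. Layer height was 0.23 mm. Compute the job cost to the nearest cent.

Machine-time cost = 29.7 × 14, so $415.80.
Material charge = 287 × 1740/1000 = $499.38.
Adding setup: 415.80 + 499.38 + 7.7 → $922.88.

$922.88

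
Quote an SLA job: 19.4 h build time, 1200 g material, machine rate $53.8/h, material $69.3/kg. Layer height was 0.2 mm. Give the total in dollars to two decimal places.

Time charge: 53.8 × 19.4 → $1043.72.
Material cost: 69.3 × 1200/1000 → $83.16.
Job cost: 1043.72 + 83.16 = $1126.88.

$1126.88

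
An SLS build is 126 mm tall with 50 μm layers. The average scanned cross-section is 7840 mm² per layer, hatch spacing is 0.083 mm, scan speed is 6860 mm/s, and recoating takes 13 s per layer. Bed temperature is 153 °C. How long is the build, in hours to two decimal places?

18.74 hours

Number of layers: 126 / 0.05 → 2520 (rounded up).
Hatch length per layer: 7840 / 0.083 → 94457.8 mm.
Per-layer scan time: 94457.8 / 6860 → 13.7694 s.
Time per layer = 13.7694 + 13, so 26.7694 s.
Total: 2520 × 26.7694 s = 67458.888 s → 18.74 hours.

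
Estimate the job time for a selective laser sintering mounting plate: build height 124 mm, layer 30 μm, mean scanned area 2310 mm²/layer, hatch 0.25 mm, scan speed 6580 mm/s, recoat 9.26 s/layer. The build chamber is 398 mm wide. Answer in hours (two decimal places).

Layers = ⌈124/0.03⌉ = 4134.
Scan path per layer = 2310 / 0.25 = 9240 mm.
Scan time per layer = 9240 / 6580, so 1.4043 s.
Layer cycle: 1.4043 + 9.26 → 10.6643 s.
4134 layers × 10.6643 s/layer = 44086.2162 s, i.e. 12.25 hours.

12.25 hours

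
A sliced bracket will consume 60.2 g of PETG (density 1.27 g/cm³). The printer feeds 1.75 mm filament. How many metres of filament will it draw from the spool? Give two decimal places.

Extruded volume: 60.2/1.27 = 47.4016 cm³ (47401.6 mm³).
Filament cross-section = π × (1.75/2)² = 2.4053 mm².
L = V/A = 47401.6/2.4053 = 19707.15 mm → 19.71 m.

19.71 m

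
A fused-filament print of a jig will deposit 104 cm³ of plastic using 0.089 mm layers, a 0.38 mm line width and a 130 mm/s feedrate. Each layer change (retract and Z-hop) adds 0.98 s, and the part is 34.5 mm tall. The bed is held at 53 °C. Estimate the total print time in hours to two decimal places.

Bead cross-section: 0.089 × 0.38 → 0.03382 mm².
Toolpath length = 104 cm³ / 0.03382 mm² = 104000 / 0.03382 = 3075103.5 mm.
Extrusion time = 3075103.5 / 130 = 23654.6 s.
Number of layers: 34.5 / 0.089 → 388 (rounded up).
Non-print overhead = 388 × 0.98, so 380.24 s.
Altogether 23654.6 + 380.24 = 24034.84 s, i.e. 6.68 hours.

6.68 hours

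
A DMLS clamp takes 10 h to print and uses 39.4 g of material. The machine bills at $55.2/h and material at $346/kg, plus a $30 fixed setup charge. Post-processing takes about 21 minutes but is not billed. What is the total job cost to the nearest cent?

Time charge: 55.2 × 10 → $552.00.
Material charge = 346 × 39.4/1000 = $13.6324.
Adding setup: 552.00 + 13.6324 + 30 → 595.6324 ≈ $595.63.

$595.63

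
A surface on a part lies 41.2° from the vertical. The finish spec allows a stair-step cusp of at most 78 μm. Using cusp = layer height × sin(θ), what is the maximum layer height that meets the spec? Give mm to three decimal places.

sin(41.2°) = 0.6587; t_max = 0.078/0.6587 = 0.118 mm.

0.118 mm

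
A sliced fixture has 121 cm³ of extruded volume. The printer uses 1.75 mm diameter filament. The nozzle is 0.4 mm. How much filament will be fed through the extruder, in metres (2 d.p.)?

Cross-section of 1.75 mm filament: π·(1.75/2)² = 2.4053 mm².
Length = 121 cm³ / 2.4053 mm² = 121000 / 2.4053 = 50305.58 mm = 50.31 m.

50.31 m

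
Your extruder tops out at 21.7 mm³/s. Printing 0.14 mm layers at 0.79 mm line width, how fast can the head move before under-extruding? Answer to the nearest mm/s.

Bead cross-section = 0.14 × 0.79 = 0.1106 mm².
Max speed = 21.7 / 0.1106 = 196.20 ≈ 196 mm/s.

196 mm/s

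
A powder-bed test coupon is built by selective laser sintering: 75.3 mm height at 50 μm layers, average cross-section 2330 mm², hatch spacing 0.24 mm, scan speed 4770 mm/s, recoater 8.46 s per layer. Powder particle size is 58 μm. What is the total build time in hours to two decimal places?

4.39 hours

Layers = ⌈75.3/0.05⌉ = 1506.
Per-layer scan distance = 2330 / 0.24, so 9708.3 mm.
Laser time per layer = 9708.3 / 4770 = 2.0353 s.
Layer cycle = 2.0353 + 8.46, so 10.4953 s.
1506 layers × 10.4953 s/layer = 15805.9218 s, i.e. 4.39 hours.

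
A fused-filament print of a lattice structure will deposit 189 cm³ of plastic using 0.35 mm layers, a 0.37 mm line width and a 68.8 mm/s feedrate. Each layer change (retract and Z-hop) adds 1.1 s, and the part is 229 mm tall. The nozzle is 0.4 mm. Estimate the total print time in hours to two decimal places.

Line area: 0.35 × 0.37 → 0.1295 mm².
Path length: 189000 mm³ / 0.1295 mm² → 1459459.5 mm.
Print-move time: 1459459.5 / 68.8 → 21213.1 s.
Number of layers: 229 / 0.35 → 655 (rounded up).
Z-hop total = 655 × 1.1, so 720.5 s.
Altogether 21213.1 + 720.5 = 21933.6 s, i.e. 6.09 hours.

6.09 hours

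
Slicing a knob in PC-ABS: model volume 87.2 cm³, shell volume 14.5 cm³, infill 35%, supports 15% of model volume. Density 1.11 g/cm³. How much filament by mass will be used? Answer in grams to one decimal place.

58.9 g

Volume inside the shell = 87.2 − 14.5, so 72.7 cm³.
Deposited infill: 0.35 × 72.7 → 25.445 cm³.
Support = 0.15 × 87.2 = 13.08 cm³.
Deposited volume = 14.5 + 25.445 + 13.08, so 53.025 cm³.
Mass = 53.025 × 1.11, so 58.85775 g.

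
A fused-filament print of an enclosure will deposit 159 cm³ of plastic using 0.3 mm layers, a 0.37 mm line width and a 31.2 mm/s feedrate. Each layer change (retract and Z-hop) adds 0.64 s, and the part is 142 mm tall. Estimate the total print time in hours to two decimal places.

Extrusion cross-section: 0.3 × 0.37 → 0.111 mm².
Path length: 159000 mm³ / 0.111 mm² → 1432432.4 mm.
Print-move time = 1432432.4 / 31.2, so 45911.3 s.
Number of layers: 142 / 0.3 → 474 (rounded up).
Non-print overhead: 474 × 0.64 → 303.36 s.
Altogether 45911.3 + 303.36 = 46214.66 s, i.e. 12.84 hours.

12.84 hours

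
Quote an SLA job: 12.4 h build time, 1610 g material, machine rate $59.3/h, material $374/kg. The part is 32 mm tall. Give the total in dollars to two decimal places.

$1337.46

Machine-time cost = 59.3 × 12.4 = $735.32.
Feedstock cost = 374 × 1610/1000, so $602.14.
Total = 735.32 + 602.14 = $1337.46.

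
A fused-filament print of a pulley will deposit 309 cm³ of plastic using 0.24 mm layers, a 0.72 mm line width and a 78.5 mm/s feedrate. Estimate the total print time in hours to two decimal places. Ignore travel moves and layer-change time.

Bead cross-section: 0.24 × 0.72 → 0.1728 mm².
Path length: 309000 mm³ / 0.1728 mm² → 1788194.4 mm.
Print-move time = 1788194.4 / 78.5, so 22779.5 s.
That's 22779.5 s → 6.33 hours.

6.33 hours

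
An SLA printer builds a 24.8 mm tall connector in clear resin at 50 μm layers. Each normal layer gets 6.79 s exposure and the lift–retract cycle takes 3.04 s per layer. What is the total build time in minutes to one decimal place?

81.3 minutes

Number of layers: 24.8 / 0.05 → 496 (rounded up).
Each layer takes = 6.79 + 3.04 = 9.83 s.
Total = 496 × 9.83 = 4875.68 s = 81.3 minutes.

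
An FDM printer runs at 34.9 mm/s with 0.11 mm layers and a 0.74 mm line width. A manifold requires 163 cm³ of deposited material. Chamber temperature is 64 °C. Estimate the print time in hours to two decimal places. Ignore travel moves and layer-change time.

Extrusion cross-section = 0.11 × 0.74, so 0.0814 mm².
Toolpath length = 163 cm³ / 0.0814 mm² = 163000 / 0.0814 = 2002457 mm.
Print-move time = 2002457 / 34.9, so 57377 s.
Converting: 57377 s = 15.94 hours.

15.94 hours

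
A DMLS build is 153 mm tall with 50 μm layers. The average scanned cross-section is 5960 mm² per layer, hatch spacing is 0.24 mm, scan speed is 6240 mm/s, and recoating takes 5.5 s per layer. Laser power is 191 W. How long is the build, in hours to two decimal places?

8.06 hours

Layer count = ceil(153 / 0.05) = 3060.
Hatch length per layer = 5960 / 0.24, so 24833.3 mm.
Per-layer scan time = 24833.3 / 6240, so 3.9797 s.
Layer cycle: 3.9797 + 5.5 → 9.4797 s.
3060 layers × 9.4797 s/layer = 29007.882 s, i.e. 8.06 hours.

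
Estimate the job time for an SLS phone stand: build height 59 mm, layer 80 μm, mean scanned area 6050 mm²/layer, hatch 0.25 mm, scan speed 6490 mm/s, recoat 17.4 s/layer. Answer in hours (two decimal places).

Layers = ⌈59/0.08⌉ = 738.
Hatch length per layer: 6050 / 0.25 → 24200 mm.
Scan time per layer: 24200 / 6490 → 3.7288 s.
Time per layer: 3.7288 + 17.4 → 21.1288 s.
738 layers × 21.1288 s/layer = 15593.0544 s, i.e. 4.33 hours.

4.33 hours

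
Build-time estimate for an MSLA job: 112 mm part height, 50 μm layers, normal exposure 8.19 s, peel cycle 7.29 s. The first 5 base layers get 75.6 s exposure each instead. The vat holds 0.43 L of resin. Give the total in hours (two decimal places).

Layers = ⌈112/0.05⌉ = 2240.
Bottom layers: 5 × (75.6 + 7.29) → 414.45 s.
Regular layers: 2235 × (8.19 + 7.29) → 34597.8 s.
Sum: 414.45 + 34597.8 = 35012.25 s → 9.73 hours.

9.73 hours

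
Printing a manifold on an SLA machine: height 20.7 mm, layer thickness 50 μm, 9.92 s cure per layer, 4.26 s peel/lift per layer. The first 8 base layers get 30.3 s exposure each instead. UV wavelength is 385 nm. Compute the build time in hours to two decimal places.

Number of layers: 20.7 / 0.05 → 414 (rounded up).
Base layers: 8 × (30.3 + 4.26) → 276.48 s.
Normal layers = 406 × (9.92 + 4.26) = 5757.08 s.
Total = 276.48 + 5757.08 = 6033.56 s = 1.68 hours.

1.68 hours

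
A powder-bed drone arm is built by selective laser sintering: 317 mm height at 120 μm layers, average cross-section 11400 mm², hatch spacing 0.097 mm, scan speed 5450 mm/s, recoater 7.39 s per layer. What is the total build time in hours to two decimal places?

21.25 hours

Layer count = ceil(317 / 0.12) = 2642.
Per-layer scan distance: 11400 / 0.097 → 117525.8 mm.
Scan time per layer = 117525.8 / 5450 = 21.5644 s.
Layer cycle: 21.5644 + 7.39 → 28.9544 s.
Total: 2642 × 28.9544 s = 76497.5248 s → 21.25 hours.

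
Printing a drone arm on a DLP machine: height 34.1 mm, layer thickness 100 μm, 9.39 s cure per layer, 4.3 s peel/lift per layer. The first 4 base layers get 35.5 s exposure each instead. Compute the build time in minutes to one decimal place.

79.5 minutes

Number of layers: 34.1 / 0.1 → 341 (rounded up).
Bottom layers = 4 × (35.5 + 4.3) = 159.2 s.
Remaining layers: 337 × (9.39 + 4.3) → 4613.53 s.
Total = 159.2 + 4613.53 = 4772.73 s = 79.5 minutes.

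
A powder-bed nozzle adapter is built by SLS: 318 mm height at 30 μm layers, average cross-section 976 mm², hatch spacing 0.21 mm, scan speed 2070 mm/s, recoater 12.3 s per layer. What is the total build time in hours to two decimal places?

Layers = ⌈318/0.03⌉ = 10600.
Per-layer scan distance = 976 / 0.21 = 4647.6 mm.
Scan time per layer = 4647.6 / 2070 = 2.2452 s.
Per-layer time = 2.2452 + 12.3 = 14.5452 s.
10600 layers × 14.5452 s/layer = 154179.12 s, i.e. 42.83 hours.

42.83 hours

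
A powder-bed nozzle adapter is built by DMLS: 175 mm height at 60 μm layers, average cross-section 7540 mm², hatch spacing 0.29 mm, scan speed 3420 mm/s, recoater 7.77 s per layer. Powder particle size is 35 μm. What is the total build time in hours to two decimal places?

12.46 hours

Number of layers: 175 / 0.06 → 2917 (rounded up).
Scan path per layer = 7540 / 0.29, so 26000 mm.
Per-layer scan time = 26000 / 3420, so 7.6023 s.
Per-layer time = 7.6023 + 7.77 = 15.3723 s.
Build time = 2917 × 15.3723 = 44840.9991 s = 12.46 hours.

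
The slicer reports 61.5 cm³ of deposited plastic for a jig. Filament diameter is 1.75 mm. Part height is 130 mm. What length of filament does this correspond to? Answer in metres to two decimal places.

25.57 m

Cross-section of 1.75 mm filament: π·(1.75/2)² = 2.4053 mm².
L = 61500 mm³ / 2.4053 mm² = 25568.54 mm, i.e. 25.57 m.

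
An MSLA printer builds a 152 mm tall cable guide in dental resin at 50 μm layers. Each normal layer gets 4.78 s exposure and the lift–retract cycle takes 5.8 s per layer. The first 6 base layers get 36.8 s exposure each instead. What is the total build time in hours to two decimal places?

Number of layers: 152 / 0.05 → 3040 (rounded up).
Base layers = 6 × (36.8 + 5.8), so 255.6 s.
Remaining layers = 3034 × (4.78 + 5.8) = 32099.72 s.
Sum: 255.6 + 32099.72 = 32355.32 s → 8.99 hours.

8.99 hours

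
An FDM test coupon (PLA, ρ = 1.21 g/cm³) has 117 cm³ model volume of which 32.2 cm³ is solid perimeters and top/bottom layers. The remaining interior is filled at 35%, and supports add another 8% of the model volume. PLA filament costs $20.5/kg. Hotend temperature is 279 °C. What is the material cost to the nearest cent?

Infill region: 117 − 32.2 → 84.8 cm³.
Deposited infill = 0.35 × 84.8 = 29.68 cm³.
Support = 0.08 × 117, so 9.36 cm³.
Deposited volume: 32.2 + 29.68 + 9.36 → 71.24 cm³.
Mass: 71.24 × 1.21 → 86.2004 g.
At $20.5/kg: 86.2004/1000 × 20.5 = $1.77.

$1.77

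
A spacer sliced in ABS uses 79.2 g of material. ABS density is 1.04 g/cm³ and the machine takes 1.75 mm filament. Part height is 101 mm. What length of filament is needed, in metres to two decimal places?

Extruded volume: 79.2/1.04 = 76.1538 cm³ (76153.8 mm³).
Filament cross-section = π × (1.75/2)² = 2.4053 mm².
Length = 76153.8 / 2.4053 = 31660.83 mm = 31.66 m.

31.66 m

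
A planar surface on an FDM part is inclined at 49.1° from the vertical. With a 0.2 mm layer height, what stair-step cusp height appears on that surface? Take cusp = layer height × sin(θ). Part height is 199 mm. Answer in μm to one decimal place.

sin(49.1°) = 0.7559, so cusp = 0.2 × 0.7559 = 0.15118 mm → 151.2 μm.

151.2 μm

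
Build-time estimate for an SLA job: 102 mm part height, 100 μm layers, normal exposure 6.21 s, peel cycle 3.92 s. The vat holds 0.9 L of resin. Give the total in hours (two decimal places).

Layers = ⌈102/0.1⌉ = 1020.
Each layer takes: 6.21 + 3.92 → 10.13 s.
Build time: 1020 × 10.13 s = 10332.6 s, i.e. 2.87 hours.

2.87 hours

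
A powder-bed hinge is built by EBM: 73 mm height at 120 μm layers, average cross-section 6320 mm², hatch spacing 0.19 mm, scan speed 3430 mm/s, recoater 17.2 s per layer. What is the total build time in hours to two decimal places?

Number of layers: 73 / 0.12 → 609 (rounded up).
Scan path per layer: 6320 / 0.19 → 33263.2 mm.
Beam time per layer = 33263.2 / 3430, so 9.6977 s.
Time per layer: 9.6977 + 17.2 → 26.8977 s.
Total: 609 × 26.8977 s = 16380.6993 s → 4.55 hours.

4.55 hours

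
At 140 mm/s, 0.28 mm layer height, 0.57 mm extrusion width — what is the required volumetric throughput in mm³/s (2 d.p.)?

Extrusion cross-section = 0.28 × 0.57, so 0.1596 mm².
Q = v·A = 140 × 0.1596 = 22.34 mm³/s.

22.34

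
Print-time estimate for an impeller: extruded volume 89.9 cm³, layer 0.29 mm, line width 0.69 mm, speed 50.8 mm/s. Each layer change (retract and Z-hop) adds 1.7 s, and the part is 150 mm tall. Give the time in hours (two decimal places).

Bead cross-section: 0.29 × 0.69 → 0.2001 mm².
Total extruded path = 89900/0.2001 = 449275.4 mm.
Print-move time = 449275.4 / 50.8, so 8844 s.
Number of layers: 150 / 0.29 → 518 (rounded up).
Z-hop total = 518 × 1.7, so 880.6 s.
Altogether 8844 + 880.6 = 9724.6 s, i.e. 2.70 hours.

2.70 hours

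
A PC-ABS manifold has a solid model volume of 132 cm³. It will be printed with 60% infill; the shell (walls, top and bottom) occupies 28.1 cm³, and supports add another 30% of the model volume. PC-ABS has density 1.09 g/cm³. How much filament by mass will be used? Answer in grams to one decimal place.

141.7 g

Infill region = 132 − 28.1, so 103.9 cm³.
Deposited infill = 0.60 × 103.9, so 62.34 cm³.
Support = 0.30 × 132, so 39.6 cm³.
Total printed volume: 28.1 + 62.34 + 39.6 → 130.04 cm³.
Mass: 130.04 × 1.09 → 141.7436 g.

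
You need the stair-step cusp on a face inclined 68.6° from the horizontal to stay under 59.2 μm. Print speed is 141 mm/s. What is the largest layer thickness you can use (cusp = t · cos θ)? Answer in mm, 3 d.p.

Layer height = cusp / cos(68.6°) = 0.0592 / 0.3649 = 0.162 mm.

0.162 mm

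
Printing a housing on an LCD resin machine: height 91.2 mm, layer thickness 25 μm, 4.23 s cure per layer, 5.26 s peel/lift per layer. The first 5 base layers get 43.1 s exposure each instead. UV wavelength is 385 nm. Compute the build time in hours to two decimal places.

9.67 hours

Layer count = ceil(91.2 / 0.025) = 3648.
Burn-in layers = 5 × (43.1 + 5.26), so 241.8 s.
Remaining layers = 3643 × (4.23 + 5.26) = 34572.07 s.
Sum: 241.8 + 34572.07 = 34813.87 s → 9.67 hours.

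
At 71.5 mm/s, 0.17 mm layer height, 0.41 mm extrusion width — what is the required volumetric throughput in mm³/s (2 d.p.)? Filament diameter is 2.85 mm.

4.98

Bead cross-section = 0.17 × 0.41, so 0.0697 mm².
Volumetric flow = 71.5 × 0.0697 = 4.98 mm³/s.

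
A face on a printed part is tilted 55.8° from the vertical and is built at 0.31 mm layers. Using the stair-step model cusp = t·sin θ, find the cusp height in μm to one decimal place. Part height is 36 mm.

Cusp = layer height × sin(55.8°) = 0.31 × 0.8271 = 0.256401 mm = 256.4 μm.

256.4 μm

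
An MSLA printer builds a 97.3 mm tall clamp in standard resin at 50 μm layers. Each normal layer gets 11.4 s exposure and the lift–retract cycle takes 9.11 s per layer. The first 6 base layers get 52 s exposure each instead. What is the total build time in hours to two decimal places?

Layers = ⌈97.3/0.05⌉ = 1946.
Bottom layers = 6 × (52 + 9.11) = 366.66 s.
Remaining layers = 1940 × (11.4 + 9.11), so 39789.4 s.
Total = 366.66 + 39789.4 = 40156.06 s = 11.15 hours.

11.15 hours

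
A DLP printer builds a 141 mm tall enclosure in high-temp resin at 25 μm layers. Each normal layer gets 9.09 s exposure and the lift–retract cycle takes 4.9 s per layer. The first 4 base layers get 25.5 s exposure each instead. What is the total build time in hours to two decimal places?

Layers = ⌈141/0.025⌉ = 5640.
Bottom layers: 4 × (25.5 + 4.9) → 121.6 s.
Regular layers = 5636 × (9.09 + 4.9) = 78847.64 s.
Total = 121.6 + 78847.64 = 78969.24 s = 21.94 hours.

21.94 hours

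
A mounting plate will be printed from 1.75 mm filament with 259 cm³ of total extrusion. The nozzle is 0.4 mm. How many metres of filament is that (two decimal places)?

A = π r² = π × 0.875² = 2.4053 mm².
Length = 259 cm³ / 2.4053 mm² = 259000 / 2.4053 = 107678.88 mm = 107.68 m.

107.68 m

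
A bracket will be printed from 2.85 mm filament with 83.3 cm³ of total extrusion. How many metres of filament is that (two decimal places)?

13.06 m

Filament cross-section = π × (2.85/2)² = 6.3794 mm².
Length = 83.3 cm³ / 6.3794 mm² = 83300 / 6.3794 = 13057.65 mm = 13.06 m.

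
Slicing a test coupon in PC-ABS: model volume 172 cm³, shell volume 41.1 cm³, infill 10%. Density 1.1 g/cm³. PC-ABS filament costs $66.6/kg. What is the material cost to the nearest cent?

$3.97

Interior volume: 172 − 41.1 → 130.9 cm³.
Infill volume: 0.10 × 130.9 → 13.09 cm³.
Deposited volume = 41.1 + 13.09, so 54.19 cm³.
Mass = 54.19 × 1.1, so 59.609 g.
Cost = 59.609 g / 1000 × $66.6/kg = $3.97.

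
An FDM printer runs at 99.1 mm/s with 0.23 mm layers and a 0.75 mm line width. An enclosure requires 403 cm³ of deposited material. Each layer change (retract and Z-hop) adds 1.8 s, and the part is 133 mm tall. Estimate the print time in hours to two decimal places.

Line area: 0.23 × 0.75 → 0.1725 mm².
Toolpath length = 403 cm³ / 0.1725 mm² = 403000 / 0.1725 = 2336231.9 mm.
Time extruding = 2336231.9 / 99.1, so 23574.5 s.
Layers = ⌈133/0.23⌉ = 579.
Z-hop total = 579 × 1.8, so 1042.2 s.
Total = 23574.5 + 1042.2 = 24616.7 s = 6.84 hours.

6.84 hours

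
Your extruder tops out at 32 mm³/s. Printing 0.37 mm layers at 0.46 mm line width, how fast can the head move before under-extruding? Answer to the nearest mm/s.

Bead cross-section = 0.37 × 0.46 = 0.1702 mm².
v_max = Q/A = 32/0.1702 = 188.01 mm/s → 188 mm/s.

188 mm/s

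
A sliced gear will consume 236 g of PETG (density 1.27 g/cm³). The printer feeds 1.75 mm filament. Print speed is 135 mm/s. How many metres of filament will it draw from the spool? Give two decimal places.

Extruded volume: 236/1.27 = 185.8268 cm³ (185826.8 mm³).
A = π r² = π × 0.875² = 2.4053 mm².
Length = 185826.8 / 2.4053 = 77257.22 mm = 77.26 m.

77.26 m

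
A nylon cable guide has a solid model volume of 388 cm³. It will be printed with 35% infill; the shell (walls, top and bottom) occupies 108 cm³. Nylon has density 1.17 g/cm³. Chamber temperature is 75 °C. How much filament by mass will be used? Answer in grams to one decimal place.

241.0 g

Infill region = 388 − 108 = 280 cm³.
Infill deposited = 0.35 × 280 = 98 cm³.
Total printed volume: 108 + 98 → 206 cm³.
Mass: 206 × 1.17 → 241.02 g.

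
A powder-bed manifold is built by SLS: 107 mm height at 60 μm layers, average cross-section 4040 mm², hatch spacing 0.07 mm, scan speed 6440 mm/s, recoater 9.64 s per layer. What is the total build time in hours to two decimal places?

Layers = ⌈107/0.06⌉ = 1784.
Hatch length per layer = 4040 / 0.07 = 57714.3 mm.
Scan time per layer: 57714.3 / 6440 → 8.9618 s.
Layer cycle = 8.9618 + 9.64 = 18.6018 s.
1784 layers × 18.6018 s/layer = 33185.6112 s, i.e. 9.22 hours.

9.22 hours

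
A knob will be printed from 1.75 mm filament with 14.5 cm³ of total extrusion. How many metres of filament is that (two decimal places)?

6.03 m

A = π r² = π × 0.875² = 2.4053 mm².
L = 14500 mm³ / 2.4053 mm² = 6028.35 mm, i.e. 6.03 m.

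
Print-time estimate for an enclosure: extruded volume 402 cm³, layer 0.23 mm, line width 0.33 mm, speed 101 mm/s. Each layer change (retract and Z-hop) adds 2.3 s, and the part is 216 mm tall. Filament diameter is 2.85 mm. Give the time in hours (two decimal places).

Bead cross-section: 0.23 × 0.33 → 0.0759 mm².
Path length: 402000 mm³ / 0.0759 mm² → 5296442.7 mm.
Print-move time = 5296442.7 / 101 = 52440 s.
Layers = ⌈216/0.23⌉ = 940.
Z-hop total = 940 × 2.3 = 2162 s.
Total = 52440 + 2162 = 54602 s = 15.17 hours.

15.17 hours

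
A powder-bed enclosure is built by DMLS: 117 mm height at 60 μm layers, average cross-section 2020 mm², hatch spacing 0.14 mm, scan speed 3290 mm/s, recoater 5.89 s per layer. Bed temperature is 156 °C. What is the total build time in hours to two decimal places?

Number of layers: 117 / 0.06 → 1950 (rounded up).
Hatch length per layer = 2020 / 0.14 = 14428.6 mm.
Scan time per layer = 14428.6 / 3290, so 4.3856 s.
Time per layer: 4.3856 + 5.89 → 10.2756 s.
Build time = 1950 × 10.2756 = 20037.42 s = 5.57 hours.

5.57 hours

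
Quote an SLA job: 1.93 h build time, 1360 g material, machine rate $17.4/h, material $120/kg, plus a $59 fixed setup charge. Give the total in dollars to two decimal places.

Time charge = 17.4 × 1.93, so $33.582.
Material charge = 120 × 1360/1000 = $163.20.
Adding setup: 33.582 + 163.20 + 59 → 255.782 ≈ $255.78.

$255.78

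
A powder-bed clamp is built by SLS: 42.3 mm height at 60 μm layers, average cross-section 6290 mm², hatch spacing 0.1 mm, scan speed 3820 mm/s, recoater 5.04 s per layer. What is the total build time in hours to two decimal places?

4.21 hours

Layers = ⌈42.3/0.06⌉ = 705.
Per-layer scan distance: 6290 / 0.1 → 62900 mm.
Per-layer scan time = 62900 / 3820, so 16.466 s.
Layer cycle: 16.466 + 5.04 → 21.506 s.
Build time = 705 × 21.506 = 15161.73 s = 4.21 hours.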